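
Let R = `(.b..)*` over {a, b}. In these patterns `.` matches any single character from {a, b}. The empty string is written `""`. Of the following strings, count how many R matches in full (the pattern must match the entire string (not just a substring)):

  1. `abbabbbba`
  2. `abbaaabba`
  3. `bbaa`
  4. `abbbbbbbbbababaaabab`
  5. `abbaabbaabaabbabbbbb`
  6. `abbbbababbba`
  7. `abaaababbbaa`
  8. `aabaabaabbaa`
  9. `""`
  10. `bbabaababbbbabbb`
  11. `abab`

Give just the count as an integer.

1. `abbabbbba` → no match
2. `abbaaabba` → no match
3. `bbaa` → match
4 → match
5 → match
6. `abbbbababbba` → no match
7. `abaaababbbaa` → match
8. `aabaabaabbaa` → no match
9. `""` → match
10 → no match
11. `abab` → match
Total matched: 6

6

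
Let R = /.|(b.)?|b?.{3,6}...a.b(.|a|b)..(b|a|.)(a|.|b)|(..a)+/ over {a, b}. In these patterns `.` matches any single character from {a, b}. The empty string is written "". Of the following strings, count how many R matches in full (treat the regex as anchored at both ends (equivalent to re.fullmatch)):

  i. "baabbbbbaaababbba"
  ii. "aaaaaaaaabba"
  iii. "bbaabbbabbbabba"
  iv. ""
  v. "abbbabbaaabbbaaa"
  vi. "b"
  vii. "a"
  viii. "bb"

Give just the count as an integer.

i → match
ii → match
iii → match
iv → match
v → match
vi → match
vii → match
viii → match
Total matched: 8

8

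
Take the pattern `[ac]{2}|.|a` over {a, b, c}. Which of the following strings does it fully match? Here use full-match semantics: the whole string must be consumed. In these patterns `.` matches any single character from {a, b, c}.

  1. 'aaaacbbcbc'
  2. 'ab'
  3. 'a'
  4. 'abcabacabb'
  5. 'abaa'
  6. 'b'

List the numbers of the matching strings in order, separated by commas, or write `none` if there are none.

1. 'aaaacbbcbc' → no match
2. 'ab' → no match
3. 'a' → match
4. 'abcabacabb' → no match
5. 'abaa' → no match
6. 'b' → match

3, 6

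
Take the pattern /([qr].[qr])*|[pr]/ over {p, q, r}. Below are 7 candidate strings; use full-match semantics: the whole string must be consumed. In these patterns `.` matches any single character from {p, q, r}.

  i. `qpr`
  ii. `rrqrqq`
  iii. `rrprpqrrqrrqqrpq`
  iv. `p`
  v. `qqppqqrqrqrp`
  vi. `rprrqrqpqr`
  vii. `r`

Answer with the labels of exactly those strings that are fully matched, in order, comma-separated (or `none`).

i, ii, iv, vii

i → match
ii → match
iii → no match
iv → match
v → no match
vi → no match
vii → match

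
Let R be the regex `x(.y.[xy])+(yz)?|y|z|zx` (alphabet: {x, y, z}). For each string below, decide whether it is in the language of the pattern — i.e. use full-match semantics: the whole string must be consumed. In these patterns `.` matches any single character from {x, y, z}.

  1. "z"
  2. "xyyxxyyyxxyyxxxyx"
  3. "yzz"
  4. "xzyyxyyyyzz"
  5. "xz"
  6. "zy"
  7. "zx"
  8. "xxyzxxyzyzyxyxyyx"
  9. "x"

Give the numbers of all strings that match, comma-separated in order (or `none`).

1, 7, 8

1 → match
2 → no match
3 → no match
4 → no match
5 → no match
6 → no match
7 → match
8 → match
9 → no match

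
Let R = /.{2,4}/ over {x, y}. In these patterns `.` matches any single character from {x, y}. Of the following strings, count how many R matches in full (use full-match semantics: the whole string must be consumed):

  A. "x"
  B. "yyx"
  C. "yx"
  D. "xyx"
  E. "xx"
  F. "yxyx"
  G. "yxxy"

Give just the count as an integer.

6

A → no match
B → match
C → match
D → match
E → match
F → match
G → match
Total matched: 6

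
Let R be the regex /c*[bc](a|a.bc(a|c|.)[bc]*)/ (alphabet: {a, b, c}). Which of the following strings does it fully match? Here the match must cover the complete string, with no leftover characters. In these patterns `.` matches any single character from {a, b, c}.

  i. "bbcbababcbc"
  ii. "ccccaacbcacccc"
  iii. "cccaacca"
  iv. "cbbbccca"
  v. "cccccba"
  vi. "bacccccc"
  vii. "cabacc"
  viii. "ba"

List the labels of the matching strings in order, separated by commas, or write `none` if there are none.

i → no match
ii → no match
iii → no match
iv → no match
v → match
vi → no match
vii → no match
viii → match

v, viii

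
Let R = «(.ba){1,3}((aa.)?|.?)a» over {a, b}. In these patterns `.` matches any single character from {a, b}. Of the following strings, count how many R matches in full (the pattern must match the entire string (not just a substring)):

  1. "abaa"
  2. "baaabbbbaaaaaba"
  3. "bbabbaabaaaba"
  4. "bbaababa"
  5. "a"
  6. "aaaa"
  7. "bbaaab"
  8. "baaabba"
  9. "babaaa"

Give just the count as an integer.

1 → match
2 → no match
3 → match
4 → match
5 → no match
6 → no match
7 → no match — must end with "a"
8 → no match
9 → no match
Total matched: 3

3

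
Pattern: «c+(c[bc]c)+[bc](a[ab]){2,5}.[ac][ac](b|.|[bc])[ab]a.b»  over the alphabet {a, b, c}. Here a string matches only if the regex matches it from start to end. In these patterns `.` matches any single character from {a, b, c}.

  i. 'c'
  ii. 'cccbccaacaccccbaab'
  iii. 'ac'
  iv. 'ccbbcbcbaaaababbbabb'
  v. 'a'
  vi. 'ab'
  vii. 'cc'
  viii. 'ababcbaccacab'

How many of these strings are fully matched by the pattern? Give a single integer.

0

i → no match — must end with 'b'
ii → no match
iii → no match — must start with 'c'
iv → no match
v → no match — must start with 'c'
vi → no match — must start with 'c'
vii → no match — must end with 'b'
viii → no match — must start with 'c'
Total matched: 0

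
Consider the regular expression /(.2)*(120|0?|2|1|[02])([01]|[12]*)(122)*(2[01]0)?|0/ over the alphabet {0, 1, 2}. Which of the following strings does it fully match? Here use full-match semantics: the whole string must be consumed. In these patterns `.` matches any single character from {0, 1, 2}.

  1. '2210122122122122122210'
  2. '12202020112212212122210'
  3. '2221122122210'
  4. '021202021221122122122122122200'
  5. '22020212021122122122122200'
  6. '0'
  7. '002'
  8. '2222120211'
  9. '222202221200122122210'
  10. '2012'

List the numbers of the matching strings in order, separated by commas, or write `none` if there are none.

1 → match
2 → no match
3 → match
4 → match
5 → match
6. '0' → match
7. '002' → no match
8. '2222120211' → match
9 → match
10. '2012' → no match

1, 3, 4, 5, 6, 8, 9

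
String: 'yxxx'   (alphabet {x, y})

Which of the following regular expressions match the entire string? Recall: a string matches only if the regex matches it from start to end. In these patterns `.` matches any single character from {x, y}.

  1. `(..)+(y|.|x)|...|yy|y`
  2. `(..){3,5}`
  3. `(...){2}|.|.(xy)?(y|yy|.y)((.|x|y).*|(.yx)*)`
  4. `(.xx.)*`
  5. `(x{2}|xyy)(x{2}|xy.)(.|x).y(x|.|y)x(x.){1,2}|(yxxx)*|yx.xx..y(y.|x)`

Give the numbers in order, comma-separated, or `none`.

4, 5

1 → no match
2 → no match
3 → no match
4 → match
5 → match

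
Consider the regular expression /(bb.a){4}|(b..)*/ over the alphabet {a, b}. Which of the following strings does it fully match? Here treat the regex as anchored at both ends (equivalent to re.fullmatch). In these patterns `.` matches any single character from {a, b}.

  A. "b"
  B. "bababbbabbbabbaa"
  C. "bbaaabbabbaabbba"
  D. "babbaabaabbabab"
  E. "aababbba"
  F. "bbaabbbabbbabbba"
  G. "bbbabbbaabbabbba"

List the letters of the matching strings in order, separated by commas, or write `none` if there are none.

A → no match
B → no match
C → no match
D → match
E → no match
F → match
G → no match

D, F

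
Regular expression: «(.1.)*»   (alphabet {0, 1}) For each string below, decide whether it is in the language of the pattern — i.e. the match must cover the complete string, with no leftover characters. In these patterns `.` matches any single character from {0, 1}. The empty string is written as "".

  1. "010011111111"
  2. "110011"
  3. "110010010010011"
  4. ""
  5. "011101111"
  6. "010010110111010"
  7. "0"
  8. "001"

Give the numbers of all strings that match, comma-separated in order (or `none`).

1 → match
2 → match
3 → match
4 → match
5 → no match
6 → match
7 → no match
8 → no match

1, 2, 3, 4, 6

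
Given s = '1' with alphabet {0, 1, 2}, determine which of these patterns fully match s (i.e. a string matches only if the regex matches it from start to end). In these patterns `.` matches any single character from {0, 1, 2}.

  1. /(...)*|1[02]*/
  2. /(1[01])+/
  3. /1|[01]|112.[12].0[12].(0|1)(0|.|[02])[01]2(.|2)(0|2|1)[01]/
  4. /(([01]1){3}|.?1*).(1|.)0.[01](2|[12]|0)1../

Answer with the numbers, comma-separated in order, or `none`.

1, 3

1 → match
2 → no match
3 → match
4 → no match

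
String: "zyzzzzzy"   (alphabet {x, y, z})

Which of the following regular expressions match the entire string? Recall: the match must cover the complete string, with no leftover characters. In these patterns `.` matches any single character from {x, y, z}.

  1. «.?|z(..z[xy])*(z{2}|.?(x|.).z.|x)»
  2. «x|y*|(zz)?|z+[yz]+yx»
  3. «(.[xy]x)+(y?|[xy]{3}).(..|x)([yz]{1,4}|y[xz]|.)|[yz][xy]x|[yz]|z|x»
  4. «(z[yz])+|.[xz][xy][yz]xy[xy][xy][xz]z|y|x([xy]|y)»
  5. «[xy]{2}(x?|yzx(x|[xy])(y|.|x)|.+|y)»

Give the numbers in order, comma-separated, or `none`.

1 → no match
2 → no match
3 → no match
4 → match
5 → no match

4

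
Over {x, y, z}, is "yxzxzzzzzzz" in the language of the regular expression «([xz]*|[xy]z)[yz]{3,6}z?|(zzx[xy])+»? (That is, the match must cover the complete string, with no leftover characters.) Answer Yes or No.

No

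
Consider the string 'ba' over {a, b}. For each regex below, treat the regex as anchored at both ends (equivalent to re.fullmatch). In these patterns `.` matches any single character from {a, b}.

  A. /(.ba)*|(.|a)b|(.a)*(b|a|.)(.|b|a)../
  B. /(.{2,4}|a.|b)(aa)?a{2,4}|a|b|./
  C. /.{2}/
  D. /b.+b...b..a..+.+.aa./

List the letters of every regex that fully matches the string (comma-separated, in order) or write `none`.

C

A → no match
B → no match
C → match
D → no match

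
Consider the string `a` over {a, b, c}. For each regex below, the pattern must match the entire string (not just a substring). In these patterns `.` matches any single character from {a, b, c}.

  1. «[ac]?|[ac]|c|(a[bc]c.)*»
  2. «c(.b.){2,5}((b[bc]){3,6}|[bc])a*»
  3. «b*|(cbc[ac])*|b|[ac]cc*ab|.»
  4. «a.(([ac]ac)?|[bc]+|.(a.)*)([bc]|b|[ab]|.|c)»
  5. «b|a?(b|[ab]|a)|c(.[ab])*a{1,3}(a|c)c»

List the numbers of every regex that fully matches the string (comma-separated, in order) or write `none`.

1, 3, 5

1 → match
2 → no match — must start with `c`
3 → match
4 → no match
5 → match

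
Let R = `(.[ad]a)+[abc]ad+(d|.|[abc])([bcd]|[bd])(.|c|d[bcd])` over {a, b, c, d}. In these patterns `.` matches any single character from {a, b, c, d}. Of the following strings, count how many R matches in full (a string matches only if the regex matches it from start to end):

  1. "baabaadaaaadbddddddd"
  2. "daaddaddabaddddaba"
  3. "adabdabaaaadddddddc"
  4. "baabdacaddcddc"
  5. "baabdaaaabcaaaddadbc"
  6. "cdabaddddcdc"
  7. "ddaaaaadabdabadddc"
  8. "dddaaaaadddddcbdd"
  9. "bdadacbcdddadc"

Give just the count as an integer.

1 → no match
2 → match
3 → match
4 → match
5 → no match
6 → match
7 → match
8 → no match
9 → no match
Total matched: 5

5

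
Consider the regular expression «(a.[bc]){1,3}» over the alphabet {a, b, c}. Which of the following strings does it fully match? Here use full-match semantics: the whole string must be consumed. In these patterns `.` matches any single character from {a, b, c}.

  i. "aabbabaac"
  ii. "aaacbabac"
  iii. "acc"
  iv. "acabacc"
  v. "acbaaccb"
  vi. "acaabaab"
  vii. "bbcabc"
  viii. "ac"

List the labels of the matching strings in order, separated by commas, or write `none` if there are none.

iii

i → no match
ii → no match
iii → match
iv → no match
v → no match
vi → no match
vii → no match — must start with "a"
viii → no match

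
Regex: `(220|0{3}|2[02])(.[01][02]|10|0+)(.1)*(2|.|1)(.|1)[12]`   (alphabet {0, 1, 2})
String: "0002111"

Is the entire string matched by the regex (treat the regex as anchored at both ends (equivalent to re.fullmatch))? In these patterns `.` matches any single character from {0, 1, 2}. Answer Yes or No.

No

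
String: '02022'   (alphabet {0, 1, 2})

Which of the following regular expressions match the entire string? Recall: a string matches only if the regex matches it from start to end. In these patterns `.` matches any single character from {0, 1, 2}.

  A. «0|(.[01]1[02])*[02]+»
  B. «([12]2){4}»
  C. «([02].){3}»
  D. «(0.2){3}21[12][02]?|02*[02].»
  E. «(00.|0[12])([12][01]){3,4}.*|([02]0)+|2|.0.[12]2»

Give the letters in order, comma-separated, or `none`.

A → match
B → no match
C → no match
D → no match
E → no match

A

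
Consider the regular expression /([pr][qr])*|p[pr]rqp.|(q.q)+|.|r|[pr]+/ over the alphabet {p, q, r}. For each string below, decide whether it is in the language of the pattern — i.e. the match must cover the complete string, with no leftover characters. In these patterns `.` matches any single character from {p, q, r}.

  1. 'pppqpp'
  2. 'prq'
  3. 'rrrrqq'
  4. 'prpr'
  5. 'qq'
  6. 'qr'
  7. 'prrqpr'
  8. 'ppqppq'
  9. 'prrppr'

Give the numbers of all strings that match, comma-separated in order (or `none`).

1 → no match
2 → no match
3 → no match
4 → match
5 → no match
6 → no match
7 → match
8 → no match
9 → match

4, 7, 9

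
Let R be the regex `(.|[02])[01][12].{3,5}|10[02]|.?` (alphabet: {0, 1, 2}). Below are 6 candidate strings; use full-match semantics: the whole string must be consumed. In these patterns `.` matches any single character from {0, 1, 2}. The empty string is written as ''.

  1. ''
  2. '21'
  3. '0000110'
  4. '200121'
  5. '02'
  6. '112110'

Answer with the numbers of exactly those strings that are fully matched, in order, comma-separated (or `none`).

1, 6

1 → match
2 → no match
3 → no match
4 → no match
5 → no match
6 → match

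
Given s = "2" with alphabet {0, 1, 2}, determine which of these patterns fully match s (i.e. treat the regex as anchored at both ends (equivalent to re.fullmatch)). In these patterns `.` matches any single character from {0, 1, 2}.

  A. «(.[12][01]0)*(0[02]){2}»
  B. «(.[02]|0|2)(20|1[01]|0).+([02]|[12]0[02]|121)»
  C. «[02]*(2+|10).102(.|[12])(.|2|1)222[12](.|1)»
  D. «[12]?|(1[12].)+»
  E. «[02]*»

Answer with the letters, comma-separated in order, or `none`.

D, E

A → no match
B → no match
C → no match
D → match
E → match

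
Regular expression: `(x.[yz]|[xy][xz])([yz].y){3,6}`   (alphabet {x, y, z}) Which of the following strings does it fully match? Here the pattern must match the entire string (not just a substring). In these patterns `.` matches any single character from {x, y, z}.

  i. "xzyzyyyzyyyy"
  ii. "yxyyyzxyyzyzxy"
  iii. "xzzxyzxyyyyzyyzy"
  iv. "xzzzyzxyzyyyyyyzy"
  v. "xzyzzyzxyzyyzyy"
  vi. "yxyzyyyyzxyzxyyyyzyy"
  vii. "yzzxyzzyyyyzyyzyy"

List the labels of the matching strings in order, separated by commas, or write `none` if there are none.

i → match
ii → match
iii → no match
iv → match
v → match
vi → match
vii → match

i, ii, iv, v, vi, vii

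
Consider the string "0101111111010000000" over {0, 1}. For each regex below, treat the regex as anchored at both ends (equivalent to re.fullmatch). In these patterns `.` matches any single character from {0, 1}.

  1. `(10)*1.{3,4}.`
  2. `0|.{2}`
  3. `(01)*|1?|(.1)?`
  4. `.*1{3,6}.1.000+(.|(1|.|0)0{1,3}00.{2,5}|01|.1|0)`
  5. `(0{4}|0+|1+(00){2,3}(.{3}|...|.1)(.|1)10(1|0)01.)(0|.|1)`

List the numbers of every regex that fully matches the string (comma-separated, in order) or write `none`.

4

1 → no match
2 → no match
3 → no match
4 → match
5 → no match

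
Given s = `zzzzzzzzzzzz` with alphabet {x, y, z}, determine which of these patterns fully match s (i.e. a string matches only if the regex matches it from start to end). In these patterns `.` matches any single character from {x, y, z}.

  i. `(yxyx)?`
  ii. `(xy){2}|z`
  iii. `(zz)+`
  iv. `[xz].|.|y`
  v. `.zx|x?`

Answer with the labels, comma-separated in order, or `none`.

iii

i → no match
ii → no match
iii → match
iv → no match
v → no match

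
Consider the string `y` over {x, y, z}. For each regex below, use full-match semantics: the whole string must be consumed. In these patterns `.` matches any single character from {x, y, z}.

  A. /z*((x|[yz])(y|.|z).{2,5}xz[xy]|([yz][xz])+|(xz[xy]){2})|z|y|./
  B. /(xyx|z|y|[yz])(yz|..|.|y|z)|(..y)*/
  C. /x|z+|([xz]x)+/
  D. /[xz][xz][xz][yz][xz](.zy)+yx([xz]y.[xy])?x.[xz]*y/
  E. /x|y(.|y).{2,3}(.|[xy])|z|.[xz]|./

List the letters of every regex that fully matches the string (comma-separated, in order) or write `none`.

A → match
B → no match
C → no match
D → no match
E → match

A, E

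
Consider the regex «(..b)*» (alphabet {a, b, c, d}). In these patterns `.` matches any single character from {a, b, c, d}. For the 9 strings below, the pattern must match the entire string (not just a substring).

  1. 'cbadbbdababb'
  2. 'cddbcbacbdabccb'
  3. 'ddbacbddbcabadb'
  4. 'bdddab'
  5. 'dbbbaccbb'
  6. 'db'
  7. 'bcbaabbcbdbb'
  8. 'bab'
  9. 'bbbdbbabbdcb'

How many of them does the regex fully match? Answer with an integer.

1. 'cbadbbdababb' → no match
2 → no match
3 → match
4. 'bdddab' → no match
5. 'dbbbaccbb' → no match
6. 'db' → no match
7. 'bcbaabbcbdbb' → match
8. 'bab' → match
9. 'bbbdbbabbdcb' → match
Total matched: 4

4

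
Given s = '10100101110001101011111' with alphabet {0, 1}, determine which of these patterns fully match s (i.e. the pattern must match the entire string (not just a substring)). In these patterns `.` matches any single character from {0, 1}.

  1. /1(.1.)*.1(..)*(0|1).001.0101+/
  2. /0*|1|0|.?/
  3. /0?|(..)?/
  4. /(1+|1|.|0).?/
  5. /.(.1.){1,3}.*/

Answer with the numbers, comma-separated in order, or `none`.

1 → match
2 → no match
3 → no match
4 → no match
5 → match

1, 5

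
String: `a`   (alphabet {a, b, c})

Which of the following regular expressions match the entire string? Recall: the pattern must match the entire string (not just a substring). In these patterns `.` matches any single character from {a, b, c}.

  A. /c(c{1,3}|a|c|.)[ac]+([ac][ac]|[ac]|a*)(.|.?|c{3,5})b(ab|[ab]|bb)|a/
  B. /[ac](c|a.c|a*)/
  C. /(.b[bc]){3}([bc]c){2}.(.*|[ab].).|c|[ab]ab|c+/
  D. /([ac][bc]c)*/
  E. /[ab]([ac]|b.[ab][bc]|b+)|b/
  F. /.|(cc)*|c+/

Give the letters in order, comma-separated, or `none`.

A → match
B → match
C → no match
D → no match
E → no match
F → match

A, B, F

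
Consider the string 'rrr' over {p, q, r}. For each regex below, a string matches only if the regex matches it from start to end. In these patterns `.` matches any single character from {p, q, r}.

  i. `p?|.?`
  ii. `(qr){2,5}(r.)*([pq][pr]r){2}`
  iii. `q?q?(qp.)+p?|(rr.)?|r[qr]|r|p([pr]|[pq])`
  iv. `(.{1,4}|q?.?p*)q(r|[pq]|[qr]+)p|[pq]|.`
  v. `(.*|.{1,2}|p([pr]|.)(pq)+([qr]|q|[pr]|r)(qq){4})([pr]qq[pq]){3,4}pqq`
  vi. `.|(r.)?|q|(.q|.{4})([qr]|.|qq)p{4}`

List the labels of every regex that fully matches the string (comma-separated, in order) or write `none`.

iii

i → no match
ii → no match — must start with 'qr'
iii → match
iv → no match
v → no match — must end with 'pqq'
vi → no match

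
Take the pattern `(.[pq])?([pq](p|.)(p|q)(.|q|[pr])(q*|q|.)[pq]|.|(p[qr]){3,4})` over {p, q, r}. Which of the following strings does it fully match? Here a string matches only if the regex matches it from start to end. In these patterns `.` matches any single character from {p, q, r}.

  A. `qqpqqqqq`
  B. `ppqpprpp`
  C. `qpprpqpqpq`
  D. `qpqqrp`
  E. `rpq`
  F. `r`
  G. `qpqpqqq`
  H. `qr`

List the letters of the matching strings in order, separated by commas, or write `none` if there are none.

A, B, C, D, E, F, G

A → match
B → match
C → match
D → match
E → match
F → match
G → match
H → no match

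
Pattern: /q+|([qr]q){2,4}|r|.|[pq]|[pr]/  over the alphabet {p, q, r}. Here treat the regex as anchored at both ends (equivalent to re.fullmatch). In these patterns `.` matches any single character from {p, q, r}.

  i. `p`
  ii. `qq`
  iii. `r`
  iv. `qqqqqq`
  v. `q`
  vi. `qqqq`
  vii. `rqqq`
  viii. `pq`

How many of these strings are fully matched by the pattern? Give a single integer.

i → match
ii → match
iii → match
iv → match
v → match
vi → match
vii → match
viii → no match
Total matched: 7

7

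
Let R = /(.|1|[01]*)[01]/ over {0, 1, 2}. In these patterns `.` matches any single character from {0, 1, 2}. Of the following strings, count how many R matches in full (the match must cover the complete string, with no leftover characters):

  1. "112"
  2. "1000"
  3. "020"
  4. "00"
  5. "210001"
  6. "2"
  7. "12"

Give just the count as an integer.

2

1 → no match
2 → match
3 → no match
4 → match
5 → no match
6 → no match
7 → no match
Total matched: 2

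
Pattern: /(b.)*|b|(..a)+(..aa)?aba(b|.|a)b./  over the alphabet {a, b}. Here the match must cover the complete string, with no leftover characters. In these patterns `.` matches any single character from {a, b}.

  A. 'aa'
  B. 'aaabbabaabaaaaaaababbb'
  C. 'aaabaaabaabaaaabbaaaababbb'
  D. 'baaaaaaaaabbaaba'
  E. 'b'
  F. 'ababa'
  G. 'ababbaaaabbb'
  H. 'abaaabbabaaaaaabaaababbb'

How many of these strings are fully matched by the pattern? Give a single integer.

A → no match
B → match
C → no match
D → no match
E → match
F → no match
G → no match
H → no match
Total matched: 2

2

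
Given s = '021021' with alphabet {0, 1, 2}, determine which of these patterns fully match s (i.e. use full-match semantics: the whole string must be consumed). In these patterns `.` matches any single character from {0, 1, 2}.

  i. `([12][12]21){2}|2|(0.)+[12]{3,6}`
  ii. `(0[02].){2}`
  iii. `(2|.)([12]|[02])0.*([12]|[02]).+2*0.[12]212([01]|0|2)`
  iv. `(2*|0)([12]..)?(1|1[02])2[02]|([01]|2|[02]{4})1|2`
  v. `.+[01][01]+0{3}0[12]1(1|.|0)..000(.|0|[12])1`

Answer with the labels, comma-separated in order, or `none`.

ii

i → no match
ii → match
iii → no match
iv → no match
v → no match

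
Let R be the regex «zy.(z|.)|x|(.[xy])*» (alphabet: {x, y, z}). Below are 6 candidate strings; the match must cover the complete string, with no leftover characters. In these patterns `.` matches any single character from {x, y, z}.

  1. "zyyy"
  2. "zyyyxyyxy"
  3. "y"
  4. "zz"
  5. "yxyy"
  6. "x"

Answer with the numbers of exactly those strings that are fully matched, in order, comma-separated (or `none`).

1 → match
2 → no match
3 → no match
4 → no match
5 → match
6 → match

1, 5, 6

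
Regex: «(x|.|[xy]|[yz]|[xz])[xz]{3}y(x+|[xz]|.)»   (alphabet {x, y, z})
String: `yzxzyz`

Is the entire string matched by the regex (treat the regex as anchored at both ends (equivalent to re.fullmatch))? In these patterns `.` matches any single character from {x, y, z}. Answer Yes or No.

Yes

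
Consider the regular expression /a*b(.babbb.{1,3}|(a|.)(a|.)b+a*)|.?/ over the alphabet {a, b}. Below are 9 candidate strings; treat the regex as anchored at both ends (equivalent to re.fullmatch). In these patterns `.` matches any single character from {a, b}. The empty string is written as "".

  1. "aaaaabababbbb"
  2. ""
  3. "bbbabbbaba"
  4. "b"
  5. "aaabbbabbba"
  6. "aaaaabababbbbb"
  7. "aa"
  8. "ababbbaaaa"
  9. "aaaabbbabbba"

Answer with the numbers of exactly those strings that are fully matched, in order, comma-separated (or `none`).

1, 2, 3, 4, 5, 6, 8, 9

1 → match
2. "" → match
3. "bbbabbbaba" → match
4. "b" → match
5. "aaabbbabbba" → match
6 → match
7. "aa" → no match
8. "ababbbaaaa" → match
9. "aaaabbbabbba" → match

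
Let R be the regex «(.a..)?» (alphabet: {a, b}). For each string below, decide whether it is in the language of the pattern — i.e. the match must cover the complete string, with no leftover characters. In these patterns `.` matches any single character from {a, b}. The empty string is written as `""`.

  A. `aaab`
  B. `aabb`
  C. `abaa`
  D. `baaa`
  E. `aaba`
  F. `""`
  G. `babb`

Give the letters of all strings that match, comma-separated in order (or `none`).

A → match
B → match
C → no match
D → match
E → match
F → match
G → match

A, B, D, E, F, G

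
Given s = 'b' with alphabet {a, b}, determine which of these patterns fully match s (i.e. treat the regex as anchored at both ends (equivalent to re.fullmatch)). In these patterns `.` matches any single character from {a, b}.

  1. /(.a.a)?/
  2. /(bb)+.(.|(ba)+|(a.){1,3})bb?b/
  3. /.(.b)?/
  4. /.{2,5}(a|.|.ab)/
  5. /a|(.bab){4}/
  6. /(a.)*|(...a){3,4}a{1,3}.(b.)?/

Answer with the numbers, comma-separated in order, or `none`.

1 → no match
2 → no match — must start with 'bb'
3 → match
4 → no match
5 → no match
6 → no match

3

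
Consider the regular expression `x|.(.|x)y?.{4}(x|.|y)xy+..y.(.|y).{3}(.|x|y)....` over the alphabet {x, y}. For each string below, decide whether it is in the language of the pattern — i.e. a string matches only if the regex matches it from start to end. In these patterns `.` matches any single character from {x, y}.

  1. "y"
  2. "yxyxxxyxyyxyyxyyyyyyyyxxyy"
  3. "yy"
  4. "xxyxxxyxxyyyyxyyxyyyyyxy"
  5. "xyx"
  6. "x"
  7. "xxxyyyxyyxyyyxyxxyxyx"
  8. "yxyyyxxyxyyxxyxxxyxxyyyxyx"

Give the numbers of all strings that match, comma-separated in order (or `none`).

1 → no match
2 → no match
3 → no match
4 → no match
5 → no match
6 → match
7 → no match
8 → no match

6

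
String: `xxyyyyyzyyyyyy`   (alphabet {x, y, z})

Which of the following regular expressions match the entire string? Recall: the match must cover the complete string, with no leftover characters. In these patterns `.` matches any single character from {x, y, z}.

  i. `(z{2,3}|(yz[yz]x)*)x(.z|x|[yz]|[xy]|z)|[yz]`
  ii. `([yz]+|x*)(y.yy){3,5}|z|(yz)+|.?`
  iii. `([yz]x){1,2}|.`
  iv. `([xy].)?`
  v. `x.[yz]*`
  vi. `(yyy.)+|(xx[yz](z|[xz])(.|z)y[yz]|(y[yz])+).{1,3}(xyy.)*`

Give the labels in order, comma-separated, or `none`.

i → no match
ii → match
iii → no match
iv → no match
v → match
vi → no match

ii, v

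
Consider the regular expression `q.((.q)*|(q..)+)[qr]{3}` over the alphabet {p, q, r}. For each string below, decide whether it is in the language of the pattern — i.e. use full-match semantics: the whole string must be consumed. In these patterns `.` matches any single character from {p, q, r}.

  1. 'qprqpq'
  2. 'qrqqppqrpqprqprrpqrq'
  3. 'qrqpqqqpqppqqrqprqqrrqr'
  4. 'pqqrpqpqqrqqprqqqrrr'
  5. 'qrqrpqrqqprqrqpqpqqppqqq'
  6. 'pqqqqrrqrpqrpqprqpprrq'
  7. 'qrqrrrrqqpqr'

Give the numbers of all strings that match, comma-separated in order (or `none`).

3

1 → no match
2 → no match
3 → match
4 → no match — must start with 'q'
5 → no match
6 → no match — must start with 'q'
7 → no match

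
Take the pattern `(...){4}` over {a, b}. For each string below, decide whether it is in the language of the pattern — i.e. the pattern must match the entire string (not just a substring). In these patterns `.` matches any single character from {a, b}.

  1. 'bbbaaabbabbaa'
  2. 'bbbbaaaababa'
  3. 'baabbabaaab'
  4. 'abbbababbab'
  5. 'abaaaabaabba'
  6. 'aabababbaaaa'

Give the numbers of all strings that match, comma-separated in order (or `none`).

2, 5, 6

1 → no match
2 → match
3 → no match
4 → no match
5 → match
6 → match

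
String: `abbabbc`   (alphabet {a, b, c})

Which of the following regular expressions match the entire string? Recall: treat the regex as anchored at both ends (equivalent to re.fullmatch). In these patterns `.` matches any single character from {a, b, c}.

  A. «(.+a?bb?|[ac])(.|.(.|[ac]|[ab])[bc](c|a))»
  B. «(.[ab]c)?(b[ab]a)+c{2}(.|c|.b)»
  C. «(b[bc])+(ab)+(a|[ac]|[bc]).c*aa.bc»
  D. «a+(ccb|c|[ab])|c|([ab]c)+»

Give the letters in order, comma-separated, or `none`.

A

A → match
B → no match
C → no match — must start with `b`
D → no match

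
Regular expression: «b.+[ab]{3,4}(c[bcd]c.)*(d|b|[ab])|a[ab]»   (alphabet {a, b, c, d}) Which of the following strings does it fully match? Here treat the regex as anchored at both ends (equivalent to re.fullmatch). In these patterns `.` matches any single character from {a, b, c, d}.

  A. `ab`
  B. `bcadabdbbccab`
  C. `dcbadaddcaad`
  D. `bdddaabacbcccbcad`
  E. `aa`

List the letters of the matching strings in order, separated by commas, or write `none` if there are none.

A, D, E

A → match
B → no match
C → no match
D → match
E → match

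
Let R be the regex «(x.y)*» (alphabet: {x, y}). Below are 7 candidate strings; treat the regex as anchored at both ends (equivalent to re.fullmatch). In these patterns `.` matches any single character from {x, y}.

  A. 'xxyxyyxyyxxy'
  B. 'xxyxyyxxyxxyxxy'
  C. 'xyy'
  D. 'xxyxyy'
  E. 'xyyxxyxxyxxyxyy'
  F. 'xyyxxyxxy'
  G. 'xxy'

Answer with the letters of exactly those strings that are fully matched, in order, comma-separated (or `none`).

A, B, C, D, E, F, G

A → match
B → match
C → match
D → match
E → match
F → match
G → match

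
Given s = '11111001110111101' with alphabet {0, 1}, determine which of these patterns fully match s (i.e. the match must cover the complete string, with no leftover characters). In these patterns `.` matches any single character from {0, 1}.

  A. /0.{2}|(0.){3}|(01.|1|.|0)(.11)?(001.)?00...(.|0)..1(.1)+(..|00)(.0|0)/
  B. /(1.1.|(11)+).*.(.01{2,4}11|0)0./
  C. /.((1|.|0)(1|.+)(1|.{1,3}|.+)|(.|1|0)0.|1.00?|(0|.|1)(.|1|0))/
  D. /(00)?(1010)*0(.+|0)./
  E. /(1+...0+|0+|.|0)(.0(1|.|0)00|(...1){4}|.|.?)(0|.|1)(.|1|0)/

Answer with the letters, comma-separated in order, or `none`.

B, C

A → no match
B → match
C → match
D → no match
E → no match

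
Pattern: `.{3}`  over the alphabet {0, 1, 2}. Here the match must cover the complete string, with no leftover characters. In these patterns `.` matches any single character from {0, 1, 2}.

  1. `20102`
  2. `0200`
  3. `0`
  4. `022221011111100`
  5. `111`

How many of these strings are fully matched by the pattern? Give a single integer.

1

1 → no match
2 → no match
3 → no match
4 → no match
5 → match
Total matched: 1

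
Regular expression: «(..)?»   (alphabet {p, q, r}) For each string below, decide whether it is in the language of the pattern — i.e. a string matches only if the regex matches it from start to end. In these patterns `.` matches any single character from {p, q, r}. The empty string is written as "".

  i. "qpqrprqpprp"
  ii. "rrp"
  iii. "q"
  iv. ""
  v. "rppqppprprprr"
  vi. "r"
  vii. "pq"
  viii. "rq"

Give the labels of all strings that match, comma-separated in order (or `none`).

i → no match
ii → no match
iii → no match
iv → match
v → no match
vi → no match
vii → match
viii → match

iv, vii, viii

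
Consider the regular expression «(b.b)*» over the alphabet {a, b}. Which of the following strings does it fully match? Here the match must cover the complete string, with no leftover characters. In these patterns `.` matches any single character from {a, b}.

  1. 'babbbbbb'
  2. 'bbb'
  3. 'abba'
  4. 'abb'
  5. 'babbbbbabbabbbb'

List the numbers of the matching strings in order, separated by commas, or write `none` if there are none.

2, 5

1 → no match
2 → match
3 → no match
4 → no match
5 → match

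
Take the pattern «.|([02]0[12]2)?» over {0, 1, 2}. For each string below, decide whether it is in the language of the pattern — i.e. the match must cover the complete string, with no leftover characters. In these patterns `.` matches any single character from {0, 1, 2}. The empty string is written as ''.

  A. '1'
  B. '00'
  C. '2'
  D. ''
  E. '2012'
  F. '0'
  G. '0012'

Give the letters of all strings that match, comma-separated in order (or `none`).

A → match
B → no match
C → match
D → match
E → match
F → match
G → match

A, C, D, E, F, G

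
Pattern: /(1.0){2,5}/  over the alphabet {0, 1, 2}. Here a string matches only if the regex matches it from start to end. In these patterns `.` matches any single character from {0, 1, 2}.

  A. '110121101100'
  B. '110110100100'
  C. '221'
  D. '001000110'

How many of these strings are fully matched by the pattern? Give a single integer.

1

A. '110121101100' → no match
B. '110110100100' → match
C. '221' → no match — must start with '1'
D. '001000110' → no match — must start with '1'
Total matched: 1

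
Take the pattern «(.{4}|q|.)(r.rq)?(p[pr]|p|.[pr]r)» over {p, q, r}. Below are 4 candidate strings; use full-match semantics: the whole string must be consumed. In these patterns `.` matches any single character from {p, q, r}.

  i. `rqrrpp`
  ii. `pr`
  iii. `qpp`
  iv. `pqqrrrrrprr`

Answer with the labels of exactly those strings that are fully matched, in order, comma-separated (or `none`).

i → match
ii → no match
iii → match
iv → no match

i, iii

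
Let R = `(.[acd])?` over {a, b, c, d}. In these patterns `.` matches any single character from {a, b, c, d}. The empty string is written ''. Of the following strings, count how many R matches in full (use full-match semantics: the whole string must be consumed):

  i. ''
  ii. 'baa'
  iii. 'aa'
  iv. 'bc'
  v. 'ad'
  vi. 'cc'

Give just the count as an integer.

i → match
ii → no match
iii → match
iv → match
v → match
vi → match
Total matched: 5

5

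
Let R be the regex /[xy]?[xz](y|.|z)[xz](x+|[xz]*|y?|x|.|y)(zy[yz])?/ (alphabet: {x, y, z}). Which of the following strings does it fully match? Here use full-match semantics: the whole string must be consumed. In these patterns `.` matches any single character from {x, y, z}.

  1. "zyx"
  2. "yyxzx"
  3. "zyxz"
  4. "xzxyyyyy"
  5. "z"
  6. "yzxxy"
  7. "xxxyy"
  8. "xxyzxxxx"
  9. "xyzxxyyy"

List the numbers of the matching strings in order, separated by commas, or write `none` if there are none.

1, 3, 6, 8

1 → match
2 → no match
3 → match
4 → no match
5 → no match
6 → match
7 → no match
8 → match
9 → no match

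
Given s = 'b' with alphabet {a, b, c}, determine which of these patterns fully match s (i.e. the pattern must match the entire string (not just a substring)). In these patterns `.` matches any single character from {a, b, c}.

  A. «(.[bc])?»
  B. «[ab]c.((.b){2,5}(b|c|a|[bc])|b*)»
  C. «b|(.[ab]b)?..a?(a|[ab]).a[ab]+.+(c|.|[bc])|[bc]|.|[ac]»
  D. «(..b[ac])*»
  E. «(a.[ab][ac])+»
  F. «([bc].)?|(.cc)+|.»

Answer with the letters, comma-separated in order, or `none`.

A → no match
B → no match
C → match
D → no match
E → no match — must start with 'a'
F → match

C, F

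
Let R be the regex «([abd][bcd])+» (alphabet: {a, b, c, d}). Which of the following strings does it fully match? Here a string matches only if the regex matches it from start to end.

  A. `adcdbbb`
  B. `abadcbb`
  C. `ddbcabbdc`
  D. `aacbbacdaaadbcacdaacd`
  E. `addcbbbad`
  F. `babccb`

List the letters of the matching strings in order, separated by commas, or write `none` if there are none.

A → no match
B → no match
C → no match
D → no match
E → no match
F → no match

none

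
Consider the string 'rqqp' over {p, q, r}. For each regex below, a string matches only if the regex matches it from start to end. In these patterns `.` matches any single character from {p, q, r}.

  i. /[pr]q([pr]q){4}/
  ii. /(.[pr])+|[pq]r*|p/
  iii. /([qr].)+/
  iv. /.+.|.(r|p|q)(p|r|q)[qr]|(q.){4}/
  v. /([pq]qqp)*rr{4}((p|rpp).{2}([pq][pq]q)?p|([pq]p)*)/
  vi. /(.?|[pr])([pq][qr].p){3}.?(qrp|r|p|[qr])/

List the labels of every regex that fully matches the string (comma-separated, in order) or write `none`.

i → no match — must end with 'q'
ii → no match
iii → match
iv → match
v → no match
vi → no match

iii, iv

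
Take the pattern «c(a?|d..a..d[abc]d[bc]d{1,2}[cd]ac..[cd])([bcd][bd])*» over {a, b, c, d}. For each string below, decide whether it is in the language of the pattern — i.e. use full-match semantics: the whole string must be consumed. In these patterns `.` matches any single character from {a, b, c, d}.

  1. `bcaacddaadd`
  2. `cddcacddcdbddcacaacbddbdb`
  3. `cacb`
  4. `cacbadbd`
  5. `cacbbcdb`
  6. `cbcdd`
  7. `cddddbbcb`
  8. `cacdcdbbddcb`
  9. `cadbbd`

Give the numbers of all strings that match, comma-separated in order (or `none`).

2, 3, 7, 8, 9

1 → no match — must start with `c`
2 → match
3 → match
4 → no match
5 → no match
6 → no match
7 → match
8 → match
9 → match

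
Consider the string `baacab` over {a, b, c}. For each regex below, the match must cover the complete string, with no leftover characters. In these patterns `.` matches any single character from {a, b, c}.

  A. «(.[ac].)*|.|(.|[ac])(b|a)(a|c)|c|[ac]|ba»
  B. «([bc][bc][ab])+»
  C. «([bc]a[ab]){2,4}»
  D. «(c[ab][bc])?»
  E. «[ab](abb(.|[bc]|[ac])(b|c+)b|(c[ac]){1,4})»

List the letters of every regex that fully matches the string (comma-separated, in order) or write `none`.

A → match
B → no match
C → match
D → no match
E → no match

A, C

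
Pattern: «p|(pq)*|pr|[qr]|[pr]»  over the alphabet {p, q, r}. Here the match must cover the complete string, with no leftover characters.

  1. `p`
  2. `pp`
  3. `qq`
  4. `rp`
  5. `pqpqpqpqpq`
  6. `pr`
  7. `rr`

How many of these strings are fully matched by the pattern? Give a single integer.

1. `p` → match
2. `pp` → no match
3. `qq` → no match
4. `rp` → no match
5. `pqpqpqpqpq` → match
6. `pr` → match
7. `rr` → no match
Total matched: 3

3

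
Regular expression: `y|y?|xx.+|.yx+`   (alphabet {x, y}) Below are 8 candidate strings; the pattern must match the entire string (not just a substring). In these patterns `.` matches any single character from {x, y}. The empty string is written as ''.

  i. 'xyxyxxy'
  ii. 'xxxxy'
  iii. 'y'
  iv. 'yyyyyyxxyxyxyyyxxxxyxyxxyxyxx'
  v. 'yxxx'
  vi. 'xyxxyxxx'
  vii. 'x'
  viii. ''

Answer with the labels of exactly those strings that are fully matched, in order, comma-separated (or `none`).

i → no match
ii → match
iii → match
iv → no match
v → no match
vi → no match
vii → no match
viii → match

ii, iii, viii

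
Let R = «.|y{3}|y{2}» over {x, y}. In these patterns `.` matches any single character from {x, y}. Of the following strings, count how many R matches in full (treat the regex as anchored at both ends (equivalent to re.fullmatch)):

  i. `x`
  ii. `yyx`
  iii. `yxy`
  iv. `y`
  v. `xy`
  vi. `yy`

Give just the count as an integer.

3

i → match
ii → no match
iii → no match
iv → match
v → no match
vi → match
Total matched: 3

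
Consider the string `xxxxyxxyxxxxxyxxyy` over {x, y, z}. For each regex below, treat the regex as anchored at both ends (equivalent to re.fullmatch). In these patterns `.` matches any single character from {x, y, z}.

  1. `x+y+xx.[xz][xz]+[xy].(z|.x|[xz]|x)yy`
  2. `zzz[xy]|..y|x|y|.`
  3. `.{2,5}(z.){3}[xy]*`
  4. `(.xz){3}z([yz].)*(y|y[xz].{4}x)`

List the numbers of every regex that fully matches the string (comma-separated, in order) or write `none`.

1 → match
2 → no match
3 → no match
4 → no match

1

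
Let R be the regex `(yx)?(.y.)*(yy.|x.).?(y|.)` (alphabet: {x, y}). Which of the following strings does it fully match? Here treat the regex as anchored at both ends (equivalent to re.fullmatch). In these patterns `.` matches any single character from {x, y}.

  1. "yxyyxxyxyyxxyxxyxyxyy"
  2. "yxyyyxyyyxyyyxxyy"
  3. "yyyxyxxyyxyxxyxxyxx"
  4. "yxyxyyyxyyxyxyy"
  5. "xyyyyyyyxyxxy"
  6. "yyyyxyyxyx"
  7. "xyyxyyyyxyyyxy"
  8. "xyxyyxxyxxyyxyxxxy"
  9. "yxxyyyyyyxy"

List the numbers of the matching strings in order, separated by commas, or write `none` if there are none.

3, 7, 8

1 → no match
2 → no match
3 → match
4 → no match
5 → no match
6 → no match
7 → match
8 → match
9 → no match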